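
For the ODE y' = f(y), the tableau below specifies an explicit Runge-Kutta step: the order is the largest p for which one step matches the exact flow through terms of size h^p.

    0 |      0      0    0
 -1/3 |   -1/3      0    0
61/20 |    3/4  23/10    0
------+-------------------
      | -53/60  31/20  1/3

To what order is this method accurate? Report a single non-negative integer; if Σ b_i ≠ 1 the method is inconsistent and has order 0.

2

b = (-53/60, 31/20, 1/3)
c = (0, -1/3, 61/20)
Ac = (0, 0, -23/30)
Σ b_i: (-53/60)·1 + 31/20·1 + 1/3·1 = 1 ✓
b·c: 31/20·(-1/3) + 1/3·61/20 = 1/2 ✓
b·c²: 31/20·1/9 + 1/3·3721/400 = 11783/3600 ≠ 1/3 ⇒ order 2.
b·Ac: 1/3·(-23/30) = -23/90 ≠ 1/6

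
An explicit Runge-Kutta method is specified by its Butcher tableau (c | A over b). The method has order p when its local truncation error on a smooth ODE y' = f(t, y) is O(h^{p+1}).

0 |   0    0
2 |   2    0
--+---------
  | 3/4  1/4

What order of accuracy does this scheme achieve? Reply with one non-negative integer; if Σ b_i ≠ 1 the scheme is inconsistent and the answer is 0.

2

b = (3/4, 1/4)
c = (0, 2)
Σ b_i: 3/4·1 + 1/4·1 = 1 ✓
b·c: 1/4·2 = 1/2 ✓; 2 stages ⇒ order 2.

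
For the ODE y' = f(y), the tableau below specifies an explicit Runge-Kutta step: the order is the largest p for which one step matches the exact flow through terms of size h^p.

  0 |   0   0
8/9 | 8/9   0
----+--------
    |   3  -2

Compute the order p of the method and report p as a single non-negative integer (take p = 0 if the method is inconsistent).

b = (3, -2)
c = (0, 8/9)
Σ b_i: 3·1 + (-2)·1 = 1 ✓
b·c: (-2)·8/9 = -16/9 ≠ 1/2 ⇒ order 1.

1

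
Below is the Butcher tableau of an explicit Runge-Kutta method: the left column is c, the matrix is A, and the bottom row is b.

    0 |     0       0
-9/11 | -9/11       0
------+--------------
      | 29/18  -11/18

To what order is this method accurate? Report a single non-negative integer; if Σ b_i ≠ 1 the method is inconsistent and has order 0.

2

b = (29/18, -11/18)
c = (0, -9/11)
Σ b_i: 29/18·1 + (-11/18)·1 = 1 ✓
b·c: (-11/18)·(-9/11) = 1/2 ✓; 2 stages ⇒ order 2.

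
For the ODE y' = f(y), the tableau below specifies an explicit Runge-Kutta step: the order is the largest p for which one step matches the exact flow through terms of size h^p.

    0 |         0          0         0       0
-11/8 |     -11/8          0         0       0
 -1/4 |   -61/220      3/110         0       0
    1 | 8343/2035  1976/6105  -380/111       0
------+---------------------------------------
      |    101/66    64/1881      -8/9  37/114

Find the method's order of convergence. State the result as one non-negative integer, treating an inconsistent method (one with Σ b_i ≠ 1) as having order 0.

b = (101/66, 64/1881, -8/9, 37/114)
c = (0, -11/8, -1/4, 1)
Ac = (0, 0, -3/80, 76/185)
Σ b_i: 101/66·1 + 64/1881·1 + (-8/9)·1 + 37/114·1 = 1 ✓
b·c: 64/1881·(-11/8) + (-8/9)·(-1/4) + 37/114·1 = 1/2 ✓
b·c²: 64/1881·121/64 + (-8/9)·1/16 + 37/114·1 = 1/3 ✓
b·Ac: (-8/9)·(-3/80) + 37/114·76/185 = 1/6 ✓
b·c³: 64/1881·(-1331/512) + (-8/9)·(-1/64) + 37/114·1 = 1/4 ✓
b·(c∘Ac): (-8/9)·3/320 + 37/114·76/185 = 1/8 ✓
b·Ac²: (-8/9)·33/640 + 37/114·589/1480 = 1/12 ✓
b·A²c: 37/114·19/148 = 1/24 ✓; 4 stages ⇒ order 4.

4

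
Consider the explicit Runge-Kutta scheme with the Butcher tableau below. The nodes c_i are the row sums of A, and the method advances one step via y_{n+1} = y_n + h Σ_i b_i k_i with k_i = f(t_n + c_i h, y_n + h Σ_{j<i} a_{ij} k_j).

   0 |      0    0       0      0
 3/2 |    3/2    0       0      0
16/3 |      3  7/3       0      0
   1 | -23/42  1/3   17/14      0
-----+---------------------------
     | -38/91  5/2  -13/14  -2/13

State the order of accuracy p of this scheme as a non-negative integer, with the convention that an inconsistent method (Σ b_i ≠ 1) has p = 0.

b = (-38/91, 5/2, -13/14, -2/13)
c = (0, 3/2, 16/3, 1)
Ac = (0, 0, 7/2, 293/42)
Σ b_i: (-38/91)·1 + 5/2·1 + (-13/14)·1 + (-2/13)·1 = 1 ✓
b·c: 5/2·3/2 + (-13/14)·16/3 + (-2/13)·1 = -1481/1092 ≠ 1/2 ⇒ order 1.

1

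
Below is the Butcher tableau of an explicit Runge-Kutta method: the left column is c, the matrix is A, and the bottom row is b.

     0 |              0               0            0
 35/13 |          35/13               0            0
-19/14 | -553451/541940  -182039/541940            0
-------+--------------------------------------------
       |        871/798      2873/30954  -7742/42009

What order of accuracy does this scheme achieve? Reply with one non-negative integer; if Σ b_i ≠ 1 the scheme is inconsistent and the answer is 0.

3

b = (871/798, 2873/30954, -7742/42009)
c = (0, 35/13, -19/14)
Ac = (0, 0, -14003/15484)
Σ b_i: 871/798·1 + 2873/30954·1 + (-7742/42009)·1 = 1 ✓
b·c: 2873/30954·35/13 + (-7742/42009)·(-19/14) = 1/2 ✓
b·c²: 2873/30954·1225/169 + (-7742/42009)·361/196 = 1/3 ✓
b·Ac: (-7742/42009)·(-14003/15484) = 1/6 ✓; 3 stages ⇒ order 3.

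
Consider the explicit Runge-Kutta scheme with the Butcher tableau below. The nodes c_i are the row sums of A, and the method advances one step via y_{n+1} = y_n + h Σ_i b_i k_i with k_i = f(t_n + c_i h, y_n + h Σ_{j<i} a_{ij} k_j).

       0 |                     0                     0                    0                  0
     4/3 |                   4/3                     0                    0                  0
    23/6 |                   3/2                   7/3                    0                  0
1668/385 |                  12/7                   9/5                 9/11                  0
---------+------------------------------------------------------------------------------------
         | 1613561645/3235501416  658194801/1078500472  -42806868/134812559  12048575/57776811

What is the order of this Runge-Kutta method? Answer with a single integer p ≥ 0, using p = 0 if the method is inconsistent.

3

b = (1613561645/3235501416, 658194801/1078500472, -42806868/134812559, 12048575/57776811)
c = (0, 4/3, 23/6, 1668/385)
Ac = (0, 0, 28/9, 609/110)
Σ b_i: 1613561645/3235501416·1 + 658194801/1078500472·1 + (-42806868/134812559)·1 + 12048575/57776811·1 = 1 ✓
b·c: 658194801/1078500472·4/3 + (-42806868/134812559)·23/6 + 12048575/57776811·1668/385 = 1/2 ✓
b·c²: 658194801/1078500472·16/9 + (-42806868/134812559)·529/36 + 12048575/57776811·2782224/148225 = 1/3 ✓
b·Ac: (-42806868/134812559)·28/9 + 12048575/57776811·609/110 = 1/6 ✓
b·c³: 658194801/1078500472·64/27 + (-42806868/134812559)·12167/216 + 12048575/57776811·4640749632/57066625 = 485012756863/934251033870 ≠ 1/4 ⇒ order 3.
b·(c∘Ac): (-42806868/134812559)·322/27 + 12048575/57776811·72558/3025 = 210623566/173330433 ≠ 1/8
b·Ac²: (-42806868/134812559)·112/27 + 12048575/57776811·3349/220 = 1287732871/693321732 ≠ 1/12
b·A²c: 12048575/57776811·28/11 = 30669100/57776811 ≠ 1/24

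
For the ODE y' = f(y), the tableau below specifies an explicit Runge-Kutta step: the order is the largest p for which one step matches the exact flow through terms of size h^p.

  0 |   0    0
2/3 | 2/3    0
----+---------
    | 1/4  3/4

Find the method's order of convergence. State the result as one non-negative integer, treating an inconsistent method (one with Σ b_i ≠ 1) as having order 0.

2

b = (1/4, 3/4)
c = (0, 2/3)
Σ b_i: 1/4·1 + 3/4·1 = 1 ✓
b·c: 3/4·2/3 = 1/2 ✓; 2 stages ⇒ order 2.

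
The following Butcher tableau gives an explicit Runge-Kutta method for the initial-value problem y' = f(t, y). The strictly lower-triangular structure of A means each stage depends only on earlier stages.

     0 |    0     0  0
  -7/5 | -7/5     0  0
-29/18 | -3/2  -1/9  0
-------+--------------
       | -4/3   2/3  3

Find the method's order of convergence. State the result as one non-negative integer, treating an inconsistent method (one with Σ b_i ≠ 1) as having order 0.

b = (-4/3, 2/3, 3)
c = (0, -7/5, -29/18)
Ac = (0, 0, 7/45)
Σ b_i: (-4/3)·1 + 2/3·1 + 3·1 = 7/3 ≠ 1 ⇒ order 0.

0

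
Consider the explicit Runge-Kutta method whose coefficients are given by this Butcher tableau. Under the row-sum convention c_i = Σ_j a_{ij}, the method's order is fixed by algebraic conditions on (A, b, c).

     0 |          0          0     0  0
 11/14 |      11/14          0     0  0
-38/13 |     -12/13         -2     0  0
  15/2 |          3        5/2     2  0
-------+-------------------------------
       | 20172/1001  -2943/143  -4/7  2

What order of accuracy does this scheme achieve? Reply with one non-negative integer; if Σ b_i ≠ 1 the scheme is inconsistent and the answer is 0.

b = (20172/1001, -2943/143, -4/7, 2)
c = (0, 11/14, -38/13, 15/2)
Ac = (0, 0, -11/7, -1413/364)
Σ b_i: 20172/1001·1 + (-2943/143)·1 + (-4/7)·1 + 2·1 = 1 ✓
b·c: (-2943/143)·11/14 + (-4/7)·(-38/13) + 2·15/2 = 1/2 ✓
b·c²: (-2943/143)·121/196 + (-4/7)·1444/169 + 2·225/4 = 3143873/33124 ≠ 1/3 ⇒ order 2.
b·Ac: (-4/7)·(-11/7) + 2·(-1413/364) = -8747/1274 ≠ 1/6

2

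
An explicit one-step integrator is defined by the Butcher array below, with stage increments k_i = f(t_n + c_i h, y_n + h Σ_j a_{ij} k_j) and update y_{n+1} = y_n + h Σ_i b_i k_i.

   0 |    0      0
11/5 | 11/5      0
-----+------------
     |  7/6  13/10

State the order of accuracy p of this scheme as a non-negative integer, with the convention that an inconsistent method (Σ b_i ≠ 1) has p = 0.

b = (7/6, 13/10)
c = (0, 11/5)
Σ b_i: 7/6·1 + 13/10·1 = 37/15 ≠ 1 ⇒ order 0.

0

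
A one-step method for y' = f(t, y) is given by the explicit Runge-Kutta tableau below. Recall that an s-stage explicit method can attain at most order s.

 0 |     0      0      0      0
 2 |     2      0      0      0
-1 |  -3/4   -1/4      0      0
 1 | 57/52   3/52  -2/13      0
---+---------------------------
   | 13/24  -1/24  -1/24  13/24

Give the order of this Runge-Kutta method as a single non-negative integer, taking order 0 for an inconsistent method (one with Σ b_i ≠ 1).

4

b = (13/24, -1/24, -1/24, 13/24)
c = (0, 2, -1, 1)
Ac = (0, 0, -1/2, 7/26)
Σ b_i: 13/24·1 + (-1/24)·1 + (-1/24)·1 + 13/24·1 = 1 ✓
b·c: (-1/24)·2 + (-1/24)·(-1) + 13/24·1 = 1/2 ✓
b·c²: (-1/24)·4 + (-1/24)·1 + 13/24·1 = 1/3 ✓
b·Ac: (-1/24)·(-1/2) + 13/24·7/26 = 1/6 ✓
b·c³: (-1/24)·8 + (-1/24)·(-1) + 13/24·1 = 1/4 ✓
b·(c∘Ac): (-1/24)·1/2 + 13/24·7/26 = 1/8 ✓
b·Ac²: (-1/24)·(-1) + 13/24·1/13 = 1/12 ✓
b·A²c: 13/24·1/13 = 1/24 ✓; 4 stages ⇒ order 4.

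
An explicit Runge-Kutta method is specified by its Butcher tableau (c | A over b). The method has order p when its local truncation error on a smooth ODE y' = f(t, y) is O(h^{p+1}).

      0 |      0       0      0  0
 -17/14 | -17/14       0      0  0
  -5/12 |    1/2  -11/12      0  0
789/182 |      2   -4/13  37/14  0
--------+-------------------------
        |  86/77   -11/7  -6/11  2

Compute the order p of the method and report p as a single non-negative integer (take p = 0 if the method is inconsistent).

b = (86/77, -11/7, -6/11, 2)
c = (0, -17/14, -5/12, 789/182)
Ac = (0, 0, 187/168, -227/312)
Σ b_i: 86/77·1 + (-11/7)·1 + (-6/11)·1 + 2·1 = 1 ✓
b·c: (-11/7)·(-17/14) + (-6/11)·(-5/12) + 2·789/182 = 75716/7007 ≠ 1/2 ⇒ order 1.

1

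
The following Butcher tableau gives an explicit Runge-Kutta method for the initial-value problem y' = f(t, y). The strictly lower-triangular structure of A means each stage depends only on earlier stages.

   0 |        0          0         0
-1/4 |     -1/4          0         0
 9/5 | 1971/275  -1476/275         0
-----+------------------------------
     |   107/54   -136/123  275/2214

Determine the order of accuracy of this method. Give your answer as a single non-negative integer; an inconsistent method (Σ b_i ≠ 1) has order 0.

b = (107/54, -136/123, 275/2214)
c = (0, -1/4, 9/5)
Ac = (0, 0, 369/275)
Σ b_i: 107/54·1 + (-136/123)·1 + 275/2214·1 = 1 ✓
b·c: (-136/123)·(-1/4) + 275/2214·9/5 = 1/2 ✓
b·c²: (-136/123)·1/16 + 275/2214·81/25 = 1/3 ✓
b·Ac: 275/2214·369/275 = 1/6 ✓; 3 stages ⇒ order 3.

3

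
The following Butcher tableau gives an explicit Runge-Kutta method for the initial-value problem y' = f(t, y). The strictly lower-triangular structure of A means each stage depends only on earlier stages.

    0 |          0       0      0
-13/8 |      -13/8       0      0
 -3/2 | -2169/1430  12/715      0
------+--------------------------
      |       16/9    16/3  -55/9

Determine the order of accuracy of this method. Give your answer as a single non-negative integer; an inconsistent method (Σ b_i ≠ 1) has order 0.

b = (16/9, 16/3, -55/9)
c = (0, -13/8, -3/2)
Ac = (0, 0, -3/110)
Σ b_i: 16/9·1 + 16/3·1 + (-55/9)·1 = 1 ✓
b·c: 16/3·(-13/8) + (-55/9)·(-3/2) = 1/2 ✓
b·c²: 16/3·169/64 + (-55/9)·9/4 = 1/3 ✓
b·Ac: (-55/9)·(-3/110) = 1/6 ✓; 3 stages ⇒ order 3.

3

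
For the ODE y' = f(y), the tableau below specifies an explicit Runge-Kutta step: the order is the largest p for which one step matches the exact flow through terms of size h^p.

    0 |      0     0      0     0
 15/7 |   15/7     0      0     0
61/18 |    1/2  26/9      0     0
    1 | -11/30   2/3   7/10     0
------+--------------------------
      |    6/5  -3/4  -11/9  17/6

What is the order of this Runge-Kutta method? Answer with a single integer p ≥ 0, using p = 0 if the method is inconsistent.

b = (6/5, -3/4, -11/9, 17/6)
c = (0, 15/7, 61/18, 1)
Ac = (0, 0, 130/21, 4789/1260)
Σ b_i: 6/5·1 + (-3/4)·1 + (-11/9)·1 + 17/6·1 = 371/180 ≠ 1 ⇒ order 0.

0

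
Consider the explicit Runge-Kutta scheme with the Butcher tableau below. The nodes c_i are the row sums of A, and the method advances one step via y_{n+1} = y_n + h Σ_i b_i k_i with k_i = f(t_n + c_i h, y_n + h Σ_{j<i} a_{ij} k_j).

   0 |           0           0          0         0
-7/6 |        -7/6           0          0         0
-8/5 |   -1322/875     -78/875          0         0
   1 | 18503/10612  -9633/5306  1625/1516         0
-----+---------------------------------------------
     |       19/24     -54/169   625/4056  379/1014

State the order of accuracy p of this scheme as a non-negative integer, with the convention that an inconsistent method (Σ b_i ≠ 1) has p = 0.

4

b = (19/24, -54/169, 625/4056, 379/1014)
c = (0, -7/6, -8/5, 1)
Ac = (0, 0, 13/125, 611/1516)
Σ b_i: 19/24·1 + (-54/169)·1 + 625/4056·1 + 379/1014·1 = 1 ✓
b·c: (-54/169)·(-7/6) + 625/4056·(-8/5) + 379/1014·1 = 1/2 ✓
b·c²: (-54/169)·49/36 + 625/4056·64/25 + 379/1014·1 = 1/3 ✓
b·Ac: 625/4056·13/125 + 379/1014·611/1516 = 1/6 ✓
b·c³: (-54/169)·(-343/216) + 625/4056·(-512/125) + 379/1014·1 = 1/4 ✓
b·(c∘Ac): 625/4056·(-104/625) + 379/1014·611/1516 = 1/8 ✓
b·Ac²: 625/4056·(-91/750) + 379/1014·2483/9096 = 1/12 ✓
b·A²c: 379/1014·169/1516 = 1/24 ✓; 4 stages ⇒ order 4.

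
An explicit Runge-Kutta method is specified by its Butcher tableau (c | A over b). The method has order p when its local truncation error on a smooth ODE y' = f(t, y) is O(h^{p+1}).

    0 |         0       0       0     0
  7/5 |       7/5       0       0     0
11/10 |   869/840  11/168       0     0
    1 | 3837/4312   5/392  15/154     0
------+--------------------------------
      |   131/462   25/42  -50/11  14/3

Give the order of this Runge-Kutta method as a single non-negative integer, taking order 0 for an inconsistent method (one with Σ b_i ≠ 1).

b = (131/462, 25/42, -50/11, 14/3)
c = (0, 7/5, 11/10, 1)
Ac = (0, 0, 11/120, 1/8)
Σ b_i: 131/462·1 + 25/42·1 + (-50/11)·1 + 14/3·1 = 1 ✓
b·c: 25/42·7/5 + (-50/11)·11/10 + 14/3·1 = 1/2 ✓
b·c²: 25/42·49/25 + (-50/11)·121/100 + 14/3·1 = 1/3 ✓
b·Ac: (-50/11)·11/120 + 14/3·1/8 = 1/6 ✓
b·c³: 25/42·343/125 + (-50/11)·1331/1000 + 14/3·1 = 1/4 ✓
b·(c∘Ac): (-50/11)·121/1200 + 14/3·1/8 = 1/8 ✓
b·Ac²: (-50/11)·77/600 + 14/3·1/7 = 1/12 ✓
b·A²c: 14/3·1/112 = 1/24 ✓; 4 stages ⇒ order 4.

4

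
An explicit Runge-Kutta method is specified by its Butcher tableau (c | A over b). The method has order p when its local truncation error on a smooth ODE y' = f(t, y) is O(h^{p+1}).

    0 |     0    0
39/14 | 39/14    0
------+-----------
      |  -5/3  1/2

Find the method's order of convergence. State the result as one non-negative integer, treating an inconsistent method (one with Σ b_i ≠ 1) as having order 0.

0

b = (-5/3, 1/2)
c = (0, 39/14)
Σ b_i: (-5/3)·1 + 1/2·1 = -7/6 ≠ 1 ⇒ order 0.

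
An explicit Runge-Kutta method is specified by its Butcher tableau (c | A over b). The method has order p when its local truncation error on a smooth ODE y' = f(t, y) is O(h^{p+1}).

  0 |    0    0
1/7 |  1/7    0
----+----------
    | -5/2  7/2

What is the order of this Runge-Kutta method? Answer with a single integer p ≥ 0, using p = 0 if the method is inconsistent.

2

b = (-5/2, 7/2)
c = (0, 1/7)
Σ b_i: (-5/2)·1 + 7/2·1 = 1 ✓
b·c: 7/2·1/7 = 1/2 ✓; 2 stages ⇒ order 2.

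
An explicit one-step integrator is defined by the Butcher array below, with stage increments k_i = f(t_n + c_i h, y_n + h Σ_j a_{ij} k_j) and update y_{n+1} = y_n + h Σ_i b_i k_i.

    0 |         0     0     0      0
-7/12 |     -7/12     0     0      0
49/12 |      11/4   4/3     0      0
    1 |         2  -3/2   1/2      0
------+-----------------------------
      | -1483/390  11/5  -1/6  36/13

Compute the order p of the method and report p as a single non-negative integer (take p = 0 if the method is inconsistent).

b = (-1483/390, 11/5, -1/6, 36/13)
c = (0, -7/12, 49/12, 1)
Ac = (0, 0, -7/9, 35/12)
Σ b_i: (-1483/390)·1 + 11/5·1 + (-1/6)·1 + 36/13·1 = 1 ✓
b·c: 11/5·(-7/12) + (-1/6)·49/12 + 36/13·1 = 3769/4680 ≠ 1/2 ⇒ order 1.

1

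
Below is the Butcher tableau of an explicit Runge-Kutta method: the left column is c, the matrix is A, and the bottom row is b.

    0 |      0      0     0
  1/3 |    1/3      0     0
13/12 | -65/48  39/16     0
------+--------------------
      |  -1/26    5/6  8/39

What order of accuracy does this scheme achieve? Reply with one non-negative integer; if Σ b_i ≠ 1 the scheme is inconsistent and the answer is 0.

3

b = (-1/26, 5/6, 8/39)
c = (0, 1/3, 13/12)
Ac = (0, 0, 13/16)
Σ b_i: (-1/26)·1 + 5/6·1 + 8/39·1 = 1 ✓
b·c: 5/6·1/3 + 8/39·13/12 = 1/2 ✓
b·c²: 5/6·1/9 + 8/39·169/144 = 1/3 ✓
b·Ac: 8/39·13/16 = 1/6 ✓; 3 stages ⇒ order 3.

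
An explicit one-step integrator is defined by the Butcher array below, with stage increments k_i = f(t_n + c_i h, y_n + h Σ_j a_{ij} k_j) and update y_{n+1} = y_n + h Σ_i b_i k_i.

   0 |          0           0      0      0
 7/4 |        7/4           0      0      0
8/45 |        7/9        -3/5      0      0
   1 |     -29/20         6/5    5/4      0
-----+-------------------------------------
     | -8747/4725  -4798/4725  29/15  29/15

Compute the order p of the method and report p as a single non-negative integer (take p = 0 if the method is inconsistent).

2

b = (-8747/4725, -4798/4725, 29/15, 29/15)
c = (0, 7/4, 8/45, 1)
Ac = (0, 0, -21/20, 209/90)
Σ b_i: (-8747/4725)·1 + (-4798/4725)·1 + 29/15·1 + 29/15·1 = 1 ✓
b·c: (-4798/4725)·7/4 + 29/15·8/45 + 29/15·1 = 1/2 ✓
b·c²: (-4798/4725)·49/16 + 29/15·64/2025 + 29/15·1 = -271037/243000 ≠ 1/3 ⇒ order 2.
b·Ac: 29/15·(-21/20) + 29/15·209/90 = 6641/2700 ≠ 1/6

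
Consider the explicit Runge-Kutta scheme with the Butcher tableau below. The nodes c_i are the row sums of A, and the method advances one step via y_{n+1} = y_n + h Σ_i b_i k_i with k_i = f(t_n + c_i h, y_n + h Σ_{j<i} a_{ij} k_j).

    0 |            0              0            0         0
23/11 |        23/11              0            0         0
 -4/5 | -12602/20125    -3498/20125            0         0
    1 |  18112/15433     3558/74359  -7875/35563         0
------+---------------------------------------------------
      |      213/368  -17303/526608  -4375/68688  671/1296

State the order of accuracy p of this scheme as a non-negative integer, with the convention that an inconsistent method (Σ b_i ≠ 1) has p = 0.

4

b = (213/368, -17303/526608, -4375/68688, 671/1296)
c = (0, 23/11, -4/5, 1)
Ac = (0, 0, -318/875, 186/671)
Σ b_i: 213/368·1 + (-17303/526608)·1 + (-4375/68688)·1 + 671/1296·1 = 1 ✓
b·c: (-17303/526608)·23/11 + (-4375/68688)·(-4/5) + 671/1296·1 = 1/2 ✓
b·c²: (-17303/526608)·529/121 + (-4375/68688)·16/25 + 671/1296·1 = 1/3 ✓
b·Ac: (-4375/68688)·(-318/875) + 671/1296·186/671 = 1/6 ✓
b·c³: (-17303/526608)·12167/1331 + (-4375/68688)·(-64/125) + 671/1296·1 = 1/4 ✓
b·(c∘Ac): (-4375/68688)·1272/4375 + 671/1296·186/671 = 1/8 ✓
b·Ac²: (-4375/68688)·(-7314/9625) + 671/1296·498/7381 = 1/12 ✓
b·A²c: 671/1296·54/671 = 1/24 ✓; 4 stages ⇒ order 4.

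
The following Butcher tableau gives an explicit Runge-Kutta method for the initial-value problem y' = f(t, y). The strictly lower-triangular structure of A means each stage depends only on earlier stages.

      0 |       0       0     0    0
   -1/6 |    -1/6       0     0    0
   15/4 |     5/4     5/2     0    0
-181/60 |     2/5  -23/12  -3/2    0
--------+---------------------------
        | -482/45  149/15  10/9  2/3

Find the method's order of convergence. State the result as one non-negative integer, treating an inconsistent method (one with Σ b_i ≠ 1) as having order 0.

b = (-482/45, 149/15, 10/9, 2/3)
c = (0, -1/6, 15/4, -181/60)
Ac = (0, 0, -5/12, -191/36)
Σ b_i: (-482/45)·1 + 149/15·1 + 10/9·1 + 2/3·1 = 1 ✓
b·c: 149/15·(-1/6) + 10/9·15/4 + 2/3·(-181/60) = 1/2 ✓
b·c²: 149/15·1/36 + 10/9·225/16 + 2/3·32761/3600 = 19771/900 ≠ 1/3 ⇒ order 2.
b·Ac: 10/9·(-5/12) + 2/3·(-191/36) = -4 ≠ 1/6

2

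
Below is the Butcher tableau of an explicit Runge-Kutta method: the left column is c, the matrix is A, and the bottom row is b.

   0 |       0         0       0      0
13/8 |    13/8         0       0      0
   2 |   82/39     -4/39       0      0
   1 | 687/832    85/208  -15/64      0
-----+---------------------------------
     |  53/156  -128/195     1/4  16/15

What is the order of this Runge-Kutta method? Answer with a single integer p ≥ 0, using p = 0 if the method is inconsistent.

4

b = (53/156, -128/195, 1/4, 16/15)
c = (0, 13/8, 2, 1)
Ac = (0, 0, -1/6, 25/128)
Σ b_i: 53/156·1 + (-128/195)·1 + 1/4·1 + 16/15·1 = 1 ✓
b·c: (-128/195)·13/8 + 1/4·2 + 16/15·1 = 1/2 ✓
b·c²: (-128/195)·169/64 + 1/4·4 + 16/15·1 = 1/3 ✓
b·Ac: 1/4·(-1/6) + 16/15·25/128 = 1/6 ✓
b·c³: (-128/195)·2197/512 + 1/4·8 + 16/15·1 = 1/4 ✓
b·(c∘Ac): 1/4·(-1/3) + 16/15·25/128 = 1/8 ✓
b·Ac²: 1/4·(-13/48) + 16/15·145/1024 = 1/12 ✓
b·A²c: 16/15·5/128 = 1/24 ✓; 4 stages ⇒ order 4.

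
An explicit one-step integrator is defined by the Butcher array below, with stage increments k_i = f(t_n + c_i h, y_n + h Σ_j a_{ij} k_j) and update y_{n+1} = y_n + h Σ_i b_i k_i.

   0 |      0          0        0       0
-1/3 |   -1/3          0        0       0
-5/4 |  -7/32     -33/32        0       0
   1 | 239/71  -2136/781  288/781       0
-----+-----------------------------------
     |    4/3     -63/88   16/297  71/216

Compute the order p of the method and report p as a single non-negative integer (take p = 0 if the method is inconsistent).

b = (4/3, -63/88, 16/297, 71/216)
c = (0, -1/3, -5/4, 1)
Ac = (0, 0, 11/32, 32/71)
Σ b_i: 4/3·1 + (-63/88)·1 + 16/297·1 + 71/216·1 = 1 ✓
b·c: (-63/88)·(-1/3) + 16/297·(-5/4) + 71/216·1 = 1/2 ✓
b·c²: (-63/88)·1/9 + 16/297·25/16 + 71/216·1 = 1/3 ✓
b·Ac: 16/297·11/32 + 71/216·32/71 = 1/6 ✓
b·c³: (-63/88)·(-1/27) + 16/297·(-125/64) + 71/216·1 = 1/4 ✓
b·(c∘Ac): 16/297·(-55/128) + 71/216·32/71 = 1/8 ✓
b·Ac²: 16/297·(-11/96) + 71/216·58/213 = 1/12 ✓
b·A²c: 71/216·9/71 = 1/24 ✓; 4 stages ⇒ order 4.

4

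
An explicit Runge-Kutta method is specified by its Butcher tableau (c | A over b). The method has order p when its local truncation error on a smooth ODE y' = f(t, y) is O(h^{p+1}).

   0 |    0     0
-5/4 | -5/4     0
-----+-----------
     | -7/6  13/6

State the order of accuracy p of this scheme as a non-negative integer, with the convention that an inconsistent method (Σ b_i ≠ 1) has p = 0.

1

b = (-7/6, 13/6)
c = (0, -5/4)
Σ b_i: (-7/6)·1 + 13/6·1 = 1 ✓
b·c: 13/6·(-5/4) = -65/24 ≠ 1/2 ⇒ order 1.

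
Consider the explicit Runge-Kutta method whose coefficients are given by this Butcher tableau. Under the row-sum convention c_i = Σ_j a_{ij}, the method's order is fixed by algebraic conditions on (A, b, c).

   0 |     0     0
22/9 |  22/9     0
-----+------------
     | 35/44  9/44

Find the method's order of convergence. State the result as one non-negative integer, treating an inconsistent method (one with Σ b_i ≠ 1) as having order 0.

b = (35/44, 9/44)
c = (0, 22/9)
Σ b_i: 35/44·1 + 9/44·1 = 1 ✓
b·c: 9/44·22/9 = 1/2 ✓; 2 stages ⇒ order 2.

2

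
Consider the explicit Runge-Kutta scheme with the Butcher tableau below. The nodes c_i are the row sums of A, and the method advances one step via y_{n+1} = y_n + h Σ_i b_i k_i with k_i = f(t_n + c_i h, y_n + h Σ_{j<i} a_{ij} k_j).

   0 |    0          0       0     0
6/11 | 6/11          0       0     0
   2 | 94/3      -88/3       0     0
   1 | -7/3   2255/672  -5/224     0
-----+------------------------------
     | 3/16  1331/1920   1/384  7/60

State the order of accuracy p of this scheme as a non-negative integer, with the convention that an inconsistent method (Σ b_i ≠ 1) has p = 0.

4

b = (3/16, 1331/1920, 1/384, 7/60)
c = (0, 6/11, 2, 1)
Ac = (0, 0, -16, 25/14)
Σ b_i: 3/16·1 + 1331/1920·1 + 1/384·1 + 7/60·1 = 1 ✓
b·c: 1331/1920·6/11 + 1/384·2 + 7/60·1 = 1/2 ✓
b·c²: 1331/1920·36/121 + 1/384·4 + 7/60·1 = 1/3 ✓
b·Ac: 1/384·(-16) + 7/60·25/14 = 1/6 ✓
b·c³: 1331/1920·216/1331 + 1/384·8 + 7/60·1 = 1/4 ✓
b·(c∘Ac): 1/384·(-32) + 7/60·25/14 = 1/8 ✓
b·Ac²: 1/384·(-96/11) + 7/60·10/11 = 1/12 ✓
b·A²c: 7/60·5/14 = 1/24 ✓; 4 stages ⇒ order 4.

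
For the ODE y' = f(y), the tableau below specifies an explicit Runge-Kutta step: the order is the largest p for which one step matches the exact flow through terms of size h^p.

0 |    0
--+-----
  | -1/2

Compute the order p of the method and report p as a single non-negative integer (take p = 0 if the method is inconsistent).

0

b = (-1/2)
c = (0)
Σ b_i: (-1/2)·1 = -1/2 ≠ 1 ⇒ order 0.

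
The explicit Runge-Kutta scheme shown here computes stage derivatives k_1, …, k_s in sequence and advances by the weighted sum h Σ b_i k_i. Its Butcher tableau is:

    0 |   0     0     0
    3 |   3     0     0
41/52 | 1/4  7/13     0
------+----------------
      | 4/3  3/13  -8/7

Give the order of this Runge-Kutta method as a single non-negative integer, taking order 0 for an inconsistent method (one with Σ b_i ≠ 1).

b = (4/3, 3/13, -8/7)
c = (0, 3, 41/52)
Ac = (0, 0, 21/13)
Σ b_i: 4/3·1 + 3/13·1 + (-8/7)·1 = 115/273 ≠ 1 ⇒ order 0.

0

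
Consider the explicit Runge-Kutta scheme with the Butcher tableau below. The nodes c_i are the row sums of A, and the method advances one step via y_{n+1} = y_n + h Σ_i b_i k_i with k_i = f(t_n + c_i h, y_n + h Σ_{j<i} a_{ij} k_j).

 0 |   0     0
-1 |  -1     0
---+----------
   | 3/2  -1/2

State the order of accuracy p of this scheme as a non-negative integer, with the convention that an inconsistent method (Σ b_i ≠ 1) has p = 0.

2

b = (3/2, -1/2)
c = (0, -1)
Σ b_i: 3/2·1 + (-1/2)·1 = 1 ✓
b·c: (-1/2)·(-1) = 1/2 ✓; 2 stages ⇒ order 2.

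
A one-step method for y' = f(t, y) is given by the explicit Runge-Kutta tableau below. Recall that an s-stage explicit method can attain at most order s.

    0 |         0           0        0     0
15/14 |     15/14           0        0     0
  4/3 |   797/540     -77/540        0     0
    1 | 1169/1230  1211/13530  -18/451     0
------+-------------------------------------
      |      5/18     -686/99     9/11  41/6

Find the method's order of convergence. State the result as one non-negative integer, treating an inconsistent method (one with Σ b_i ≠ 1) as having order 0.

4

b = (5/18, -686/99, 9/11, 41/6)
c = (0, 15/14, 4/3, 1)
Ac = (0, 0, -11/72, 7/164)
Σ b_i: 5/18·1 + (-686/99)·1 + 9/11·1 + 41/6·1 = 1 ✓
b·c: (-686/99)·15/14 + 9/11·4/3 + 41/6·1 = 1/2 ✓
b·c²: (-686/99)·225/196 + 9/11·16/9 + 41/6·1 = 1/3 ✓
b·Ac: 9/11·(-11/72) + 41/6·7/164 = 1/6 ✓
b·c³: (-686/99)·3375/2744 + 9/11·64/27 + 41/6·1 = 1/4 ✓
b·(c∘Ac): 9/11·(-11/54) + 41/6·7/164 = 1/8 ✓
b·Ac²: 9/11·(-55/336) + 41/6·73/2296 = 1/12 ✓
b·A²c: 41/6·1/164 = 1/24 ✓; 4 stages ⇒ order 4.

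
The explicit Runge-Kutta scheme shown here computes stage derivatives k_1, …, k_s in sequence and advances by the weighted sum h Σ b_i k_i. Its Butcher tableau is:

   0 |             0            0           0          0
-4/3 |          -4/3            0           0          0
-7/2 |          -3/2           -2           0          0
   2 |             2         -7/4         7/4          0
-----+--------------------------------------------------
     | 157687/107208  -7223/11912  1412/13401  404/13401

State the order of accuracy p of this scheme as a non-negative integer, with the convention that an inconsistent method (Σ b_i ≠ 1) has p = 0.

b = (157687/107208, -7223/11912, 1412/13401, 404/13401)
c = (0, -4/3, -7/2, 2)
Ac = (0, 0, 8/3, -91/24)
Σ b_i: 157687/107208·1 + (-7223/11912)·1 + 1412/13401·1 + 404/13401·1 = 1 ✓
b·c: (-7223/11912)·(-4/3) + 1412/13401·(-7/2) + 404/13401·2 = 1/2 ✓
b·c²: (-7223/11912)·16/9 + 1412/13401·49/4 + 404/13401·4 = 1/3 ✓
b·Ac: 1412/13401·8/3 + 404/13401·(-91/24) = 1/6 ✓
b·c³: (-7223/11912)·(-64/27) + 1412/13401·(-343/8) + 404/13401·8 = -228277/80406 ≠ 1/4 ⇒ order 3.
b·(c∘Ac): 1412/13401·(-28/3) + 404/13401·(-91/12) = -48727/40203 ≠ 1/8
b·Ac²: 1412/13401·(-32/9) + 404/13401·2639/144 = 28601/160812 ≠ 1/12
b·A²c: 404/13401·14/3 = 5656/40203 ≠ 1/24

3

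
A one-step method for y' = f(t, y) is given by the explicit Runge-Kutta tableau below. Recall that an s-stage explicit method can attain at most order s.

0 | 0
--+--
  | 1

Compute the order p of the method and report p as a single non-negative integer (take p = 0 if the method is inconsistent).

1

b = (1)
c = (0)
Σ b_i: 1·1 = 1 ✓; 1 stage ⇒ order 1.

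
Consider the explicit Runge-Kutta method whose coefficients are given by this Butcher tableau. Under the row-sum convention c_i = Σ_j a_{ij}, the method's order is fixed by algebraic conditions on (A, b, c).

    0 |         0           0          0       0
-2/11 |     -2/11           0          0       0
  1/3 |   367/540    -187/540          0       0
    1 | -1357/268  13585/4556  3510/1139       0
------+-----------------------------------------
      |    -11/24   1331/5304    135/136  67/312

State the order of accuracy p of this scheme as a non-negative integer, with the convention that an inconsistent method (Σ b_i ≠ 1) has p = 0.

4

b = (-11/24, 1331/5304, 135/136, 67/312)
c = (0, -2/11, 1/3, 1)
Ac = (0, 0, 17/270, 65/134)
Σ b_i: (-11/24)·1 + 1331/5304·1 + 135/136·1 + 67/312·1 = 1 ✓
b·c: 1331/5304·(-2/11) + 135/136·1/3 + 67/312·1 = 1/2 ✓
b·c²: 1331/5304·4/121 + 135/136·1/9 + 67/312·1 = 1/3 ✓
b·Ac: 135/136·17/270 + 67/312·65/134 = 1/6 ✓
b·c³: 1331/5304·(-8/1331) + 135/136·1/27 + 67/312·1 = 1/4 ✓
b·(c∘Ac): 135/136·17/810 + 67/312·65/134 = 1/8 ✓
b·Ac²: 135/136·(-17/1485) + 67/312·325/737 = 1/12 ✓
b·A²c: 67/312·13/67 = 1/24 ✓; 4 stages ⇒ order 4.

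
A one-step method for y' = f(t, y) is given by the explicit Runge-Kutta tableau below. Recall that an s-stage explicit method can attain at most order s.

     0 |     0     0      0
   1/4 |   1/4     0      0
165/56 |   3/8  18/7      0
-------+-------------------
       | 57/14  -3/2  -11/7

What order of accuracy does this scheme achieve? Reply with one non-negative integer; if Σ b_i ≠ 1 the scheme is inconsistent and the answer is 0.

b = (57/14, -3/2, -11/7)
c = (0, 1/4, 165/56)
Ac = (0, 0, 9/14)
Σ b_i: 57/14·1 + (-3/2)·1 + (-11/7)·1 = 1 ✓
b·c: (-3/2)·1/4 + (-11/7)·165/56 = -981/196 ≠ 1/2 ⇒ order 1.

1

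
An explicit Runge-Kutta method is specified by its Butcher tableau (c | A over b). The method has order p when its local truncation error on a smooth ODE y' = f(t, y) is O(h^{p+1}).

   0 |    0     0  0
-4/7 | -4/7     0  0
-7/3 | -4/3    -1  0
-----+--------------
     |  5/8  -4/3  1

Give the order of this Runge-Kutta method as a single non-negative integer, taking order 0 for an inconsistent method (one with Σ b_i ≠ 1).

0

b = (5/8, -4/3, 1)
c = (0, -4/7, -7/3)
Ac = (0, 0, 4/7)
Σ b_i: 5/8·1 + (-4/3)·1 + 1·1 = 7/24 ≠ 1 ⇒ order 0.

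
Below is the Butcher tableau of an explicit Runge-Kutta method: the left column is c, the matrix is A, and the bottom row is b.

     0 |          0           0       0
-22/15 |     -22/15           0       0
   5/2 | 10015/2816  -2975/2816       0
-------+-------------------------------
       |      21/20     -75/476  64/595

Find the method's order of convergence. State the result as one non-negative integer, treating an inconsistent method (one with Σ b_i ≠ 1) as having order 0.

b = (21/20, -75/476, 64/595)
c = (0, -22/15, 5/2)
Ac = (0, 0, 595/384)
Σ b_i: 21/20·1 + (-75/476)·1 + 64/595·1 = 1 ✓
b·c: (-75/476)·(-22/15) + 64/595·5/2 = 1/2 ✓
b·c²: (-75/476)·484/225 + 64/595·25/4 = 1/3 ✓
b·Ac: 64/595·595/384 = 1/6 ✓; 3 stages ⇒ order 3.

3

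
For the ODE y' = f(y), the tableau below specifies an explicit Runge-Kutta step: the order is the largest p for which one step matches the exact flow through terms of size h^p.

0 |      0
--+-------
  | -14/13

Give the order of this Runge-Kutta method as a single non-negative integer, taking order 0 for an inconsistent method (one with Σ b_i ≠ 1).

b = (-14/13)
c = (0)
Σ b_i: (-14/13)·1 = -14/13 ≠ 1 ⇒ order 0.

0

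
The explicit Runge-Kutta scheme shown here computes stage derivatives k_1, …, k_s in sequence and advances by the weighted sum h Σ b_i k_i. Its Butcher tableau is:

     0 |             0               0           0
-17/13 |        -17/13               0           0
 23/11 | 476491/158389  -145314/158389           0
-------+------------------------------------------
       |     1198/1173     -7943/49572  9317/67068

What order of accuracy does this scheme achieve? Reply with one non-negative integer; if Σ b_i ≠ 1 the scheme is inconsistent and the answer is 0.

b = (1198/1173, -7943/49572, 9317/67068)
c = (0, -17/13, 23/11)
Ac = (0, 0, 11178/9317)
Σ b_i: 1198/1173·1 + (-7943/49572)·1 + 9317/67068·1 = 1 ✓
b·c: (-7943/49572)·(-17/13) + 9317/67068·23/11 = 1/2 ✓
b·c²: (-7943/49572)·289/169 + 9317/67068·529/121 = 1/3 ✓
b·Ac: 9317/67068·11178/9317 = 1/6 ✓; 3 stages ⇒ order 3.

3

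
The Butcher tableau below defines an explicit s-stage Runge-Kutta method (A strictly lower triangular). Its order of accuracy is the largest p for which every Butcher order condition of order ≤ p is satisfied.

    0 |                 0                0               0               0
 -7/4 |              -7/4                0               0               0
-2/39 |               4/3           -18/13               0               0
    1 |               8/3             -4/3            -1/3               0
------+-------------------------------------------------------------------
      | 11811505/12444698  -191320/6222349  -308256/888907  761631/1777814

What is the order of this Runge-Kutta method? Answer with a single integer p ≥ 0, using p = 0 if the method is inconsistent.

b = (11811505/12444698, -191320/6222349, -308256/888907, 761631/1777814)
c = (0, -7/4, -2/39, 1)
Ac = (0, 0, 63/26, 275/117)
Σ b_i: 11811505/12444698·1 + (-191320/6222349)·1 + (-308256/888907)·1 + 761631/1777814·1 = 1 ✓
b·c: (-191320/6222349)·(-7/4) + (-308256/888907)·(-2/39) + 761631/1777814·1 = 1/2 ✓
b·c²: (-191320/6222349)·49/16 + (-308256/888907)·4/1521 + 761631/1777814·1 = 1/3 ✓
b·Ac: (-308256/888907)·63/26 + 761631/1777814·275/117 = 1/6 ✓
b·c³: (-191320/6222349)·(-343/64) + (-308256/888907)·(-8/59319) + 761631/1777814·1 = 493586915/832016952 ≠ 1/4 ⇒ order 3.
b·(c∘Ac): (-308256/888907)·(-21/169) + 761631/1777814·275/117 = 5600299/5333442 ≠ 1/8
b·Ac²: (-308256/888907)·(-441/104) + 761631/1777814·(-74545/18252) = -232321241/832016952 ≠ 1/12
b·A²c: 761631/1777814·(-21/26) = -1230327/3555628 ≠ 1/24

3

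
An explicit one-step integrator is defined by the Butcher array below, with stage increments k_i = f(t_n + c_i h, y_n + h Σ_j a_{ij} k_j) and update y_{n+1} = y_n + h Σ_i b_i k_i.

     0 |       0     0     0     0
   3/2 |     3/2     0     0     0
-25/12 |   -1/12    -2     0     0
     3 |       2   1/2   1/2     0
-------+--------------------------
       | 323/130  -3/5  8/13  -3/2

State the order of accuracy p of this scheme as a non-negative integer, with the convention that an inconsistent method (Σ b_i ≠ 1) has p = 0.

1

b = (323/130, -3/5, 8/13, -3/2)
c = (0, 3/2, -25/12, 3)
Ac = (0, 0, -3, -7/24)
Σ b_i: 323/130·1 + (-3/5)·1 + 8/13·1 + (-3/2)·1 = 1 ✓
b·c: (-3/5)·3/2 + 8/13·(-25/12) + (-3/2)·3 = -1303/195 ≠ 1/2 ⇒ order 1.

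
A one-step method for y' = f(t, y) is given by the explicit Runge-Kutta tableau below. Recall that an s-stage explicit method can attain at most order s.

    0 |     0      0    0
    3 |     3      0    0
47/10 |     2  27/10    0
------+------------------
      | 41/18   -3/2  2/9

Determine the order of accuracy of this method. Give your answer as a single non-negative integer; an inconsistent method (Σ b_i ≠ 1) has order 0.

b = (41/18, -3/2, 2/9)
c = (0, 3, 47/10)
Ac = (0, 0, 81/10)
Σ b_i: 41/18·1 + (-3/2)·1 + 2/9·1 = 1 ✓
b·c: (-3/2)·3 + 2/9·47/10 = -311/90 ≠ 1/2 ⇒ order 1.

1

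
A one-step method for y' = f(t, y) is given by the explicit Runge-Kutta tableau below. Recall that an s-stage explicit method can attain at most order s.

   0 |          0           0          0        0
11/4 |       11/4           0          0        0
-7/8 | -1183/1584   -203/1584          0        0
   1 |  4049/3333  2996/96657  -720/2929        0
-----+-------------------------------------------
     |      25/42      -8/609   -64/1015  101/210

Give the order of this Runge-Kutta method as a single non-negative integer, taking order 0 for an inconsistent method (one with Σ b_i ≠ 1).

b = (25/42, -8/609, -64/1015, 101/210)
c = (0, 11/4, -7/8, 1)
Ac = (0, 0, -203/576, 91/303)
Σ b_i: 25/42·1 + (-8/609)·1 + (-64/1015)·1 + 101/210·1 = 1 ✓
b·c: (-8/609)·11/4 + (-64/1015)·(-7/8) + 101/210·1 = 1/2 ✓
b·c²: (-8/609)·121/16 + (-64/1015)·49/64 + 101/210·1 = 1/3 ✓
b·Ac: (-64/1015)·(-203/576) + 101/210·91/303 = 1/6 ✓
b·c³: (-8/609)·1331/64 + (-64/1015)·(-343/512) + 101/210·1 = 1/4 ✓
b·(c∘Ac): (-64/1015)·1421/4608 + 101/210·91/303 = 1/8 ✓
b·Ac²: (-64/1015)·(-2233/2304) + 101/210·14/303 = 1/12 ✓
b·A²c: 101/210·35/404 = 1/24 ✓; 4 stages ⇒ order 4.

4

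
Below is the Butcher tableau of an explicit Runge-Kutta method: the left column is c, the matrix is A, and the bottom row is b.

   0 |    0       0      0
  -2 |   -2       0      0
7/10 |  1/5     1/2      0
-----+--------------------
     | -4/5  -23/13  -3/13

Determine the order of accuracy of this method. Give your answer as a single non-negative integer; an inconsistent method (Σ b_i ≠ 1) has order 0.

b = (-4/5, -23/13, -3/13)
c = (0, -2, 7/10)
Ac = (0, 0, -1)
Σ b_i: (-4/5)·1 + (-23/13)·1 + (-3/13)·1 = -14/5 ≠ 1 ⇒ order 0.

0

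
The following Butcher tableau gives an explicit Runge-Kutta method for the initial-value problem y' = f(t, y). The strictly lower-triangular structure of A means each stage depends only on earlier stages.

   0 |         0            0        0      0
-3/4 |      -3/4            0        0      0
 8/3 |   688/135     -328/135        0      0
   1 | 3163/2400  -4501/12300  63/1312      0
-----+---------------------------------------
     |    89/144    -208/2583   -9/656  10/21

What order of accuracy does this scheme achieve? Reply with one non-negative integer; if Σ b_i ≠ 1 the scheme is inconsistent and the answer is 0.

4

b = (89/144, -208/2583, -9/656, 10/21)
c = (0, -3/4, 8/3, 1)
Ac = (0, 0, 82/45, 161/400)
Σ b_i: 89/144·1 + (-208/2583)·1 + (-9/656)·1 + 10/21·1 = 1 ✓
b·c: (-208/2583)·(-3/4) + (-9/656)·8/3 + 10/21·1 = 1/2 ✓
b·c²: (-208/2583)·9/16 + (-9/656)·64/9 + 10/21·1 = 1/3 ✓
b·Ac: (-9/656)·82/45 + 10/21·161/400 = 1/6 ✓
b·c³: (-208/2583)·(-27/64) + (-9/656)·512/27 + 10/21·1 = 1/4 ✓
b·(c∘Ac): (-9/656)·656/135 + 10/21·161/400 = 1/8 ✓
b·Ac²: (-9/656)·(-41/30) + 10/21·217/1600 = 1/12 ✓
b·A²c: 10/21·7/80 = 1/24 ✓; 4 stages ⇒ order 4.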